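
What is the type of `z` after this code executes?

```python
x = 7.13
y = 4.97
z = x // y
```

float // float = float

float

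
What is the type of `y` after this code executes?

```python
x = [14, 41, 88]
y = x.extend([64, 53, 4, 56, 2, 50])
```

list.extend() returns None

NoneType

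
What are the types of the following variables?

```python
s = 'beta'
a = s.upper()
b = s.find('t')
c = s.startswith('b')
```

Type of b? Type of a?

find() returns int; upper() returns str

int, str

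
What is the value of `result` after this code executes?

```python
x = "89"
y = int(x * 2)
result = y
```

x = '89'; y = 8989; result = 8989

8989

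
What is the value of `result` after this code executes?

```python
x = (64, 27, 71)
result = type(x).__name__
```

x is tuple; result = 'tuple'

'tuple'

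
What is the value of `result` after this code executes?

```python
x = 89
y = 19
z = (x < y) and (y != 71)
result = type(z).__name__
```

x is int; y is int; z is bool; result = 'bool'

'bool'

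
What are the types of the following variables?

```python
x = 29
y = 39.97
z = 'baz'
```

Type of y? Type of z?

y is assigned a number with a decimal point, so it is a float; z is assigned a quoted string literal, so it is a str

float, str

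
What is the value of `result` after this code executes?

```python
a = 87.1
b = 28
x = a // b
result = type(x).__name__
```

a is float; b is int; x is float; result = 'float'

'float'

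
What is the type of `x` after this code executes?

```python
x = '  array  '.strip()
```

str.strip() returns str

str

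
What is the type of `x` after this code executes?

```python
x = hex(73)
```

hex() returns str representation

str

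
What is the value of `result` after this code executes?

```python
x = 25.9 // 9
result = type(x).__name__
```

x is float; result = 'float'

'float'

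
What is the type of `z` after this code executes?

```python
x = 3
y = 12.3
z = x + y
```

int + float = float

float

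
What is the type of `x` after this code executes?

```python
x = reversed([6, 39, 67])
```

reversed() on a list returns list_reverseiterator

list_reverseiterator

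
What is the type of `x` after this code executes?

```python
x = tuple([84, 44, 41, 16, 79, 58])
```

tuple() constructor returns tuple

tuple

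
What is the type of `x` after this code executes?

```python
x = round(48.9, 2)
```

round() with decimal places returns float

float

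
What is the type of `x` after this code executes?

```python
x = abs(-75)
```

abs() of int returns int

int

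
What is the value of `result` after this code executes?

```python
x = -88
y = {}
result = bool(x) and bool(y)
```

x = -88; y = {}; result = False

False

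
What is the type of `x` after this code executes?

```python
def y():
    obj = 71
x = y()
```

Function without return returns None

NoneType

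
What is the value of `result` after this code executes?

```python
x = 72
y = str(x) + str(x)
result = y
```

x = 72; y = '7272'; result = '7272'

'7272'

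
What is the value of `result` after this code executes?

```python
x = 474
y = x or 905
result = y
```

x = 474; y = 474; result = 474

474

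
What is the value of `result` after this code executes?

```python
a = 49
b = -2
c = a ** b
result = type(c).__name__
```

a is int; b is int; c is float; result = 'float'

'float'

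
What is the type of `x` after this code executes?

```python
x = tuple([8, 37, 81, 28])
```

tuple() constructor returns tuple

tuple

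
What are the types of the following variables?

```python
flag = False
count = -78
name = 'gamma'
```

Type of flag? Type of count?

flag is assigned the constant False, which has type bool; count is assigned a bare integer (no decimal point), so it is an int

bool, int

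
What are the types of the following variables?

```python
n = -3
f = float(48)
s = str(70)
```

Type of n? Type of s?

n is assigned a bare integer (no decimal point), so it is an int; s is assigned the result of calling str(), which returns a str

int, str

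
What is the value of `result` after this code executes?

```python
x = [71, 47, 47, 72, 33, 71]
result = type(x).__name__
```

x is list; result = 'list'

'list'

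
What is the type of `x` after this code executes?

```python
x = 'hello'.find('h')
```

str.find() returns int index

int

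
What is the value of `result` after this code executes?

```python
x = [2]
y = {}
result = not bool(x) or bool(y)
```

x = [2]; y = {}; result = False

False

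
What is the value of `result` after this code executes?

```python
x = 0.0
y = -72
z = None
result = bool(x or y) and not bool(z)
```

x = 0.0; y = -72; z = None; result = True

True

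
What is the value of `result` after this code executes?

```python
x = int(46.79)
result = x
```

x = 46; result = 46

46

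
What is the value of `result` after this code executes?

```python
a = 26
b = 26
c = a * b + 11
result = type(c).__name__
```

a is int; b is int; c is int; result = 'int'

'int'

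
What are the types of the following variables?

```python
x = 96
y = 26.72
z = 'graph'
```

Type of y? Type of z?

y is assigned a number with a decimal point, so it is a float; z is assigned a quoted string literal, so it is a str

float, str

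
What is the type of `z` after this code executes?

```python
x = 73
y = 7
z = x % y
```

int % int = int

int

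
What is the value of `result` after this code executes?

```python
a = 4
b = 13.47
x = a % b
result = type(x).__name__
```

a is int; b is float; x is float; result = 'float'

'float'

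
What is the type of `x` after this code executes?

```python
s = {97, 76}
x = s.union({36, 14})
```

set.union() returns a new set

set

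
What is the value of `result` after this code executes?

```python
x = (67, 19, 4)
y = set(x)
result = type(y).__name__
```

x is tuple; y is set; result = 'set'

'set'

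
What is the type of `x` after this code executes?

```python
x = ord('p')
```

ord() returns int (code point)

int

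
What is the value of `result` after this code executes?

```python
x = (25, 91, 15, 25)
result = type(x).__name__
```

x is tuple; result = 'tuple'

'tuple'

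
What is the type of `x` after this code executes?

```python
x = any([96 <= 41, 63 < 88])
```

any() returns bool

bool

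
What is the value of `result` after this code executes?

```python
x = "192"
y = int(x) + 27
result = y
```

x = '192'; y = 219; result = 219

219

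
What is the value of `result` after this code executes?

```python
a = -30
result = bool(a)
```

a = -30; result = True

True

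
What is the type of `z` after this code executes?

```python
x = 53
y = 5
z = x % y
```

int % int = int

int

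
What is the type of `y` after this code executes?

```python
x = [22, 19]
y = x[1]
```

Indexing list[int] returns int

int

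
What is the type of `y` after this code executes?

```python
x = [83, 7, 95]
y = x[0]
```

Indexing list[int] returns int

int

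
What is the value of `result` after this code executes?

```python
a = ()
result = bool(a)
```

a = (); result = False

False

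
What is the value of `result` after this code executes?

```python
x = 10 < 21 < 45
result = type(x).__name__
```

x is bool; result = 'bool'

'bool'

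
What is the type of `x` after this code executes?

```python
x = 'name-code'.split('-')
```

str.split() returns list

list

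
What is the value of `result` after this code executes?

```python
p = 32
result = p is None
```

p = 32; result = False

False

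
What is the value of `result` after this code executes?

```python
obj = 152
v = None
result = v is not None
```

obj = 152; v = None; result = False

False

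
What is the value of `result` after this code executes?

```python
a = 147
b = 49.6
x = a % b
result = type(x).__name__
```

a is int; b is float; x is float; result = 'float'

'float'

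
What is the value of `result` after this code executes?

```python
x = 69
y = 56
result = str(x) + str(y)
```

x = 69; y = 56; result = '6956'

'6956'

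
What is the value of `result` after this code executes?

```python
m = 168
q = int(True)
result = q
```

m = 168; q = 1; result = 1

1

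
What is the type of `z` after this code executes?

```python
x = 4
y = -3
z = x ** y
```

int ** negative = float

float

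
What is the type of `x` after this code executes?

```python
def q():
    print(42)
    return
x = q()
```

Bare return returns None

NoneType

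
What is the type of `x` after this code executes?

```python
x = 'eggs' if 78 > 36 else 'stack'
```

Both branches of conditional are str

str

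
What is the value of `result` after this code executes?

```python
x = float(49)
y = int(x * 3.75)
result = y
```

x = 49.0; y = 183; result = 183

183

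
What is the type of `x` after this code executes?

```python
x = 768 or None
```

'or' returns first truthy value

int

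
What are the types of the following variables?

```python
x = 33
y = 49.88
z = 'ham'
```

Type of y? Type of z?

y is assigned a number with a decimal point, so it is a float; z is assigned a quoted string literal, so it is a str

float, str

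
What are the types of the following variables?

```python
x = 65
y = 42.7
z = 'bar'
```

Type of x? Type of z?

x is assigned a bare integer (no decimal point), so it is an int; z is assigned a quoted string literal, so it is a str

int, str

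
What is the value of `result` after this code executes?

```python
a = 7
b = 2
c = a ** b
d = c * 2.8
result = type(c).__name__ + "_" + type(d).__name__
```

a is int; b is int; c is int; d is float; result = 'int_float'

'int_float'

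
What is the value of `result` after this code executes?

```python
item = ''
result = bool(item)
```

item = ''; result = False

False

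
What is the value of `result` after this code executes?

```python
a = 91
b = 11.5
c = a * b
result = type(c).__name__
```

a is int; b is float; c is float; result = 'float'

'float'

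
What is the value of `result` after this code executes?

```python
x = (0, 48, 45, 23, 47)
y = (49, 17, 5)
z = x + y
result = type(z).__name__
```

x is tuple; y is tuple; z is tuple; result = 'tuple'

'tuple'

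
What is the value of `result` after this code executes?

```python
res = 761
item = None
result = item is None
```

res = 761; item = None; result = True

True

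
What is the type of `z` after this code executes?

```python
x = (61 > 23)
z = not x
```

'not' returns bool

bool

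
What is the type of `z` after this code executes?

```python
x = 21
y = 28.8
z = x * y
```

int * float = float

float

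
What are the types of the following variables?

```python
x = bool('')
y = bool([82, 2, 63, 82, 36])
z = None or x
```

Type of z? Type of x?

None or bool returns the bool; bool() returns bool

bool, bool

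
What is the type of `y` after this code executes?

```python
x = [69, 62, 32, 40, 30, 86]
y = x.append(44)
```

list.append() returns None (mutates in place)

NoneType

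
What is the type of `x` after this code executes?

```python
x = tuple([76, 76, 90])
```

tuple() constructor returns tuple

tuple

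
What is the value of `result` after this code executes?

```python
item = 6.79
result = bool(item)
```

item = 6.79; result = True

True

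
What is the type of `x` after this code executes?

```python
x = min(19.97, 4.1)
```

min() of floats returns float

float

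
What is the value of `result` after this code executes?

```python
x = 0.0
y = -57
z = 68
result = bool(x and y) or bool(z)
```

x = 0.0; y = -57; z = 68; result = True

True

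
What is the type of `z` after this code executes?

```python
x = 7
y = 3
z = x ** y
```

positive int ** positive int = int

int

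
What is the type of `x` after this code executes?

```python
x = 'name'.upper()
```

str.upper() returns str

str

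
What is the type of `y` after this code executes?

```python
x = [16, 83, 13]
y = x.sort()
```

list.sort() returns None (mutates in place)

NoneType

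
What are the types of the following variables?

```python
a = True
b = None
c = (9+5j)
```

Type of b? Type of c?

b is assigned None, whose type is NoneType; c is assigned (9+5j), an int plus an imaginary literal (j suffix), which evaluates to complex

NoneType, complex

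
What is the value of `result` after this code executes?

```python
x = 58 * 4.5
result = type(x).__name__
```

x is float; result = 'float'

'float'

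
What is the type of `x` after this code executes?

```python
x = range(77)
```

range() returns a range object

range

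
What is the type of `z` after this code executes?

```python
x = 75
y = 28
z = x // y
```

int // int = int

int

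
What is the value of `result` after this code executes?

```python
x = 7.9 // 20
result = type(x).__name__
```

x is float; result = 'float'

'float'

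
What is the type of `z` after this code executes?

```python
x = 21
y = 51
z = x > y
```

Comparison returns bool

bool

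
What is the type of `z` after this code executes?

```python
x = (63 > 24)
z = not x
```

'not' returns bool

bool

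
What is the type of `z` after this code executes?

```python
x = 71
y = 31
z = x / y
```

int / int = float

float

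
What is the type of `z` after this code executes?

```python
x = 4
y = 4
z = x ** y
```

positive int ** positive int = int

int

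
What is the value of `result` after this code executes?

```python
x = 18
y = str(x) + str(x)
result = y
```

x = 18; y = '1818'; result = '1818'

'1818'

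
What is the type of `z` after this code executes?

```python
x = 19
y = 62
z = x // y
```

int // int = int

int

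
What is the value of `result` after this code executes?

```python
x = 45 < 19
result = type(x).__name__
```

x is bool; result = 'bool'

'bool'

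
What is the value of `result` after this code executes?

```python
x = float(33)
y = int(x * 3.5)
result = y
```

x = 33.0; y = 115; result = 115

115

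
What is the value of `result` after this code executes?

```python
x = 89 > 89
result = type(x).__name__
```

x is bool; result = 'bool'

'bool'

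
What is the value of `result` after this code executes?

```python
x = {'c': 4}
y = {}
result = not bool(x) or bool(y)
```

x = {'c': 4}; y = {}; result = False

False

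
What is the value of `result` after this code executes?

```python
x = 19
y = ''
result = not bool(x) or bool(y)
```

x = 19; y = ''; result = False

False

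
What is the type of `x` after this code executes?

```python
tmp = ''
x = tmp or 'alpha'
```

'or' returns first truthy value (str)

str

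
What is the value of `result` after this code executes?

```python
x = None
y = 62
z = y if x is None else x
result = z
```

x = None; y = 62; z = 62; result = 62

62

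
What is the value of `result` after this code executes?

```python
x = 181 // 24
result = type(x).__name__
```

x is int; result = 'int'

'int'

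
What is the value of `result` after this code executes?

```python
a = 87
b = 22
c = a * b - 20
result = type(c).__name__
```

a is int; b is int; c is int; result = 'int'

'int'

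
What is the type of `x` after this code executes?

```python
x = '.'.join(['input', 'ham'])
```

str.join() returns str

str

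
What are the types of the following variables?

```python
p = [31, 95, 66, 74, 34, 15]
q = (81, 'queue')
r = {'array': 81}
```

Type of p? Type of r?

p is assigned a list literal (square brackets); r is assigned a dict literal ({key: value})

list, dict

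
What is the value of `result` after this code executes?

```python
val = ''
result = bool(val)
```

val = ''; result = False

False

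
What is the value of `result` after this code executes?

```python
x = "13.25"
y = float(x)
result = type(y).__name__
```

x is str; y is float; result = 'float'

'float'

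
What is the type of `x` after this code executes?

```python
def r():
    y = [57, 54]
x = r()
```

Function without return returns None

NoneType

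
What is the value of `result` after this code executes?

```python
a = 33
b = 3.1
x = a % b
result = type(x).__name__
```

a is int; b is float; x is float; result = 'float'

'float'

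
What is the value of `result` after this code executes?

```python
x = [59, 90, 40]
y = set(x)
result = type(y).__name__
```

x is list; y is set; result = 'set'

'set'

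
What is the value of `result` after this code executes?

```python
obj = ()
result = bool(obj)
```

obj = (); result = False

False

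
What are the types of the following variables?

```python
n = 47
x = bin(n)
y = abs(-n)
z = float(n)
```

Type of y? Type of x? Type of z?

abs() of int returns int; bin() returns str; float() returns float

int, str, float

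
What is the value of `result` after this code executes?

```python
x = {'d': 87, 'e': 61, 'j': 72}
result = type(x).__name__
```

x is dict; result = 'dict'

'dict'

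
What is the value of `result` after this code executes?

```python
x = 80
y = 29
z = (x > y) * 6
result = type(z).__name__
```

x is int; y is int; z is int; result = 'int'

'int'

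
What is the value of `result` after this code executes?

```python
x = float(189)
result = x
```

x = 189.0; result = 189.0

189.0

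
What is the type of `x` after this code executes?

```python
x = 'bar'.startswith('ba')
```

str.startswith() returns bool

bool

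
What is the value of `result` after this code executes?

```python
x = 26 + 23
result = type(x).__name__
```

x is int; result = 'int'

'int'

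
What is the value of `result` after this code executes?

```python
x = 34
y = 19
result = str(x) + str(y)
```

x = 34; y = 19; result = '3419'

'3419'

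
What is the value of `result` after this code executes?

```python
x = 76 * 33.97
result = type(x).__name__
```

x is float; result = 'float'

'float'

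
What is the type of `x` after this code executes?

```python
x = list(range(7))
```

list(range()) returns list

list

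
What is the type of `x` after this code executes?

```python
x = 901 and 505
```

'and' with truthy values returns last operand (int)

int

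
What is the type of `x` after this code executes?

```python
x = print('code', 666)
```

print() returns None

NoneType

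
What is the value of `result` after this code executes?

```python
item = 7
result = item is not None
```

item = 7; result = True

True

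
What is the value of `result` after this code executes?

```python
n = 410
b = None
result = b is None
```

n = 410; b = None; result = True

True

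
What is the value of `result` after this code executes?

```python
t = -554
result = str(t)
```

t = -554; result = '-554'

'-554'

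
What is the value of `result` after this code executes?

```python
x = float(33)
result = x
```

x = 33.0; result = 33.0

33.0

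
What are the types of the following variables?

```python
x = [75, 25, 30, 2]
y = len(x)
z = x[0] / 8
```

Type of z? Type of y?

int / int = float; len() returns int

float, int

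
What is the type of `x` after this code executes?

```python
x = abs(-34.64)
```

abs() of float returns float

float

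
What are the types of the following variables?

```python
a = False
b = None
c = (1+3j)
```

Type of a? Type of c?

a is assigned the constant False, which has type bool; c is assigned (1+3j), an int plus an imaginary literal (j suffix), which evaluates to complex

bool, complex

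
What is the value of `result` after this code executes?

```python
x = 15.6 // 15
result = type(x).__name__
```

x is float; result = 'float'

'float'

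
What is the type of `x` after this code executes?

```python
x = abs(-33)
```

abs() of int returns int

int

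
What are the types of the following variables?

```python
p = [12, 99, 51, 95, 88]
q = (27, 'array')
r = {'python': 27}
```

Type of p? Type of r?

p is assigned a list literal (square brackets); r is assigned a dict literal ({key: value})

list, dict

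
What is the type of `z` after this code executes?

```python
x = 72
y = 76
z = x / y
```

int / int = float

float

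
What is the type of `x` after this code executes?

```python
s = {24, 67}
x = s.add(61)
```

set.add() returns None (mutates in place)

NoneType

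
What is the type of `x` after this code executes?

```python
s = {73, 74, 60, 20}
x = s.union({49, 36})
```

set.union() returns a new set

set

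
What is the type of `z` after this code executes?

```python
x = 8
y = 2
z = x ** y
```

positive int ** positive int = int

int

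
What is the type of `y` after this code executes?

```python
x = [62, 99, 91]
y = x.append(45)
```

list.append() returns None (mutates in place)

NoneType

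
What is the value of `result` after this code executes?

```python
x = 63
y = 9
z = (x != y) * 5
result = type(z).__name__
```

x is int; y is int; z is int; result = 'int'

'int'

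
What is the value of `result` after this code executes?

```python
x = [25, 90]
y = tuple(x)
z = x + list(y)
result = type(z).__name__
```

x is list; y is tuple; z is list; result = 'list'

'list'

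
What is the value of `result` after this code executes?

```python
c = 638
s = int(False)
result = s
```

c = 638; s = 0; result = 0

0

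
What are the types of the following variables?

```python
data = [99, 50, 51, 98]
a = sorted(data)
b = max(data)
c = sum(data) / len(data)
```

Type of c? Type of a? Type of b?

int / int = float; sorted() returns list; max of ints returns int

float, list, int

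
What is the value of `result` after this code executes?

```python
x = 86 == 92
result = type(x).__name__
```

x is bool; result = 'bool'

'bool'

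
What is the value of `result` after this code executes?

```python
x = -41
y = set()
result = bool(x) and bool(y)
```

x = -41; y = set(); result = False

False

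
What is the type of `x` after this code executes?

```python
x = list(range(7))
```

list(range()) returns list

list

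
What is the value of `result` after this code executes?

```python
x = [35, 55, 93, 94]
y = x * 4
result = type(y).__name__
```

x is list; y is list; result = 'list'

'list'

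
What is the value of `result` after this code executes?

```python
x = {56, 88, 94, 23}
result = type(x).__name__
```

x is set; result = 'set'

'set'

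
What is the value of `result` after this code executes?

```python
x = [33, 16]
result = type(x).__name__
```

x is list; result = 'list'

'list'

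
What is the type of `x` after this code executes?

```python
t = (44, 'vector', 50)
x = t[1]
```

Index 1 of tuple is a str literal

str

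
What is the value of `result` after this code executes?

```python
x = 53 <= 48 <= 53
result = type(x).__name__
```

x is bool; result = 'bool'

'bool'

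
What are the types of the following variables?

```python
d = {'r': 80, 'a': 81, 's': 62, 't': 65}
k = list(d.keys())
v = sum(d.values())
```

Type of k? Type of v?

list() converts to list; sum of ints is int

list, int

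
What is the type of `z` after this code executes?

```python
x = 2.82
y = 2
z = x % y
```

float % int = float

float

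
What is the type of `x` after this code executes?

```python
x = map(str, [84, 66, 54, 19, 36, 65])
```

map() returns a map object

map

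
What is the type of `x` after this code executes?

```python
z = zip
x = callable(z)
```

callable() returns bool

bool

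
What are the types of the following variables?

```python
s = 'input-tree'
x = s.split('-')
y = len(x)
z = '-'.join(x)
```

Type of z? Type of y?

str.join() returns str; len() returns int

str, int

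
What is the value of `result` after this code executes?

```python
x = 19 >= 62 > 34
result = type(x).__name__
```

x is bool; result = 'bool'

'bool'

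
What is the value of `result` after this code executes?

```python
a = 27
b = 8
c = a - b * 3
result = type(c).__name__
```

a is int; b is int; c is int; result = 'int'

'int'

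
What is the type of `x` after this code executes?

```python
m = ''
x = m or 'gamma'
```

'or' returns first truthy value (str)

str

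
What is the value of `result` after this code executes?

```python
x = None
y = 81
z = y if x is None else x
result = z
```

x = None; y = 81; z = 81; result = 81

81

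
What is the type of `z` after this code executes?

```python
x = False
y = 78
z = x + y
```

bool + int = int (bool is subclass of int)

int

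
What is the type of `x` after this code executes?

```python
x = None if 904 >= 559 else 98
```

904 >= 559 is True, so the if branch is taken

NoneType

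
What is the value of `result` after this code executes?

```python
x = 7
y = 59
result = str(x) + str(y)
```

x = 7; y = 59; result = '759'

'759'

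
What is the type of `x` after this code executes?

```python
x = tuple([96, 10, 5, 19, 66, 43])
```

tuple() constructor returns tuple

tuple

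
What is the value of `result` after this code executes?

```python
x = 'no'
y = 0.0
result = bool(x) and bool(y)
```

x = 'no'; y = 0.0; result = False

False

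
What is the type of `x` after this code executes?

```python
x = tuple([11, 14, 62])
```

tuple() constructor returns tuple

tuple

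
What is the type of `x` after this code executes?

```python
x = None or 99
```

'or' with None returns the other truthy value

int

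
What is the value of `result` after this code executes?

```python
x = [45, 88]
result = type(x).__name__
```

x is list; result = 'list'

'list'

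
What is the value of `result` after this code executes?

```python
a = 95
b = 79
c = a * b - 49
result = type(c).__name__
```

a is int; b is int; c is int; result = 'int'

'int'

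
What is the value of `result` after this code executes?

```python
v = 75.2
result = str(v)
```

v = 75.2; result = '75.2'

'75.2'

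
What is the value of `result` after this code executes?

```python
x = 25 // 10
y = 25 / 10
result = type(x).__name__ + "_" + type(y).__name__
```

x is int; y is float; result = 'int_float'

'int_float'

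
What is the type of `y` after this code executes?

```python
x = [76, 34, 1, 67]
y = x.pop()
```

list.pop() returns the popped element

int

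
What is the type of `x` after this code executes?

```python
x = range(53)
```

range() returns a range object

range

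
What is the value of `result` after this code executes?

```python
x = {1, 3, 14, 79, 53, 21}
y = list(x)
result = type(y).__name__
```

x is set; y is list; result = 'list'

'list'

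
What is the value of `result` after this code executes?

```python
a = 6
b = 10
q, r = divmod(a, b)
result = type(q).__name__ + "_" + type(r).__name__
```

a is int; b is int; q is int; r is int; result = 'int_int'

'int_int'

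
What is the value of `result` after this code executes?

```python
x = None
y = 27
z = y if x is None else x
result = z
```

x = None; y = 27; z = 27; result = 27

27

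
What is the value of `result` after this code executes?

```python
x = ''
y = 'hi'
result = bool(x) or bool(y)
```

x = ''; y = 'hi'; result = True

True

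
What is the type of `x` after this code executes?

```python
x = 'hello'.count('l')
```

str.count() returns int

int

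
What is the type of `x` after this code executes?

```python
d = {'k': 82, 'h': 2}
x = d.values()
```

.values() returns dict_values view

dict_values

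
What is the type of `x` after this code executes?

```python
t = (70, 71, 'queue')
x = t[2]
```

Index 2 of tuple is a str literal

str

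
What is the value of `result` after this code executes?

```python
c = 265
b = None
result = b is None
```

c = 265; b = None; result = True

True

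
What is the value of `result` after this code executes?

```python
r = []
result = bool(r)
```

r = []; result = False

False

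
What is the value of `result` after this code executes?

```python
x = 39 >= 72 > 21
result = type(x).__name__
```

x is bool; result = 'bool'

'bool'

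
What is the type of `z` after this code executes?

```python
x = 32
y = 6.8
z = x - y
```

int - float = float

float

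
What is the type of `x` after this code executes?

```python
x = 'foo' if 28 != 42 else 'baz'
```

Both branches of conditional are str

str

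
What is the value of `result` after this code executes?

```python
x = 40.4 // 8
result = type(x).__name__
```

x is float; result = 'float'

'float'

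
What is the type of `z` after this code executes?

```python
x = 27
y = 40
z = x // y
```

int // int = int

int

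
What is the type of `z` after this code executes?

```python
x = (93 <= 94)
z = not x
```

'not' returns bool

bool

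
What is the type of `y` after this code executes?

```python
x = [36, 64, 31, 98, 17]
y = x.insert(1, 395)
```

list.insert() returns None

NoneType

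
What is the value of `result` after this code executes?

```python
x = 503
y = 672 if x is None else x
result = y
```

x = 503; y = 503; result = 503

503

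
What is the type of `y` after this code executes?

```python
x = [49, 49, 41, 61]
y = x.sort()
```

list.sort() returns None (mutates in place)

NoneType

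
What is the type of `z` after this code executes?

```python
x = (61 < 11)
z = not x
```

'not' returns bool

bool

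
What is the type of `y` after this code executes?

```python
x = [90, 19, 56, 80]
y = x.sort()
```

list.sort() returns None (mutates in place)

NoneType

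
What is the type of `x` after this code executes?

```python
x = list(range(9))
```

list(range()) returns list

list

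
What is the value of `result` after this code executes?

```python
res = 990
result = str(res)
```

res = 990; result = '990'

'990'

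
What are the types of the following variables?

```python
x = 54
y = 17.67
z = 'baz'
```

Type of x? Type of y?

x is assigned a bare integer (no decimal point), so it is an int; y is assigned a number with a decimal point, so it is a float

int, float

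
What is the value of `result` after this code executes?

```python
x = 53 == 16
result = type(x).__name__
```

x is bool; result = 'bool'

'bool'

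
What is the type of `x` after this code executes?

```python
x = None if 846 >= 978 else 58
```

846 >= 978 is False, so the else branch is taken

int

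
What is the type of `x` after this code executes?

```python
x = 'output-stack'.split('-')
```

str.split() returns list

list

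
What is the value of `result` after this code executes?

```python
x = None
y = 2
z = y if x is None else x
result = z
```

x = None; y = 2; z = 2; result = 2

2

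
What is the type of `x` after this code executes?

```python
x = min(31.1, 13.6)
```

min() of floats returns float

float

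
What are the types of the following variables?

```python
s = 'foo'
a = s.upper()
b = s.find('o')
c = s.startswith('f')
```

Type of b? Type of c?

find() returns int; startswith() returns bool

int, bool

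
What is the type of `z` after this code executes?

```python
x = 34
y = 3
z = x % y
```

int % int = int

int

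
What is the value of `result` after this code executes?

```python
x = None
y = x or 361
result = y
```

x = None; y = 361; result = 361

361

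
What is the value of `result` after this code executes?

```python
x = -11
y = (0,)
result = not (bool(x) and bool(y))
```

x = -11; y = (0,); result = False

False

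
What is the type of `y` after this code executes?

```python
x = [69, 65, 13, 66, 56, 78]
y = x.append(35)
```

list.append() returns None (mutates in place)

NoneType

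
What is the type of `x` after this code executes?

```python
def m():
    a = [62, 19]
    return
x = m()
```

Bare return returns None

NoneType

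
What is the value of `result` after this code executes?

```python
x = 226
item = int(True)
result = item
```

x = 226; item = 1; result = 1

1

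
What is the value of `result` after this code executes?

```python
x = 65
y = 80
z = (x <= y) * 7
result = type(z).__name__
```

x is int; y is int; z is int; result = 'int'

'int'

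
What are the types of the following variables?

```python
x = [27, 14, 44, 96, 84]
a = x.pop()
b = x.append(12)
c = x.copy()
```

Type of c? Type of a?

copy() returns list; pop() returns element

list, int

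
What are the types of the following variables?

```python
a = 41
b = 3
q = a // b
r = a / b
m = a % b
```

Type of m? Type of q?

% of ints returns int; // returns int

int, int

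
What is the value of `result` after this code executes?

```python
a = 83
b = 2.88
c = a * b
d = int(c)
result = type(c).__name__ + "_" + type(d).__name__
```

a is int; b is float; c is float; d is int; result = 'float_int'

'float_int'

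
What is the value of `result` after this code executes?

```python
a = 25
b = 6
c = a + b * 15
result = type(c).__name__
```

a is int; b is int; c is int; result = 'int'

'int'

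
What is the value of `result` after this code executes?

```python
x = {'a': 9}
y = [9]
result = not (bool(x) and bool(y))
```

x = {'a': 9}; y = [9]; result = False

False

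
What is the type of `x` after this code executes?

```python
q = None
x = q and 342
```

'and' returns first falsy value (None)

NoneType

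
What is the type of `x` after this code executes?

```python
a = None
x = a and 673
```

'and' returns first falsy value (None)

NoneType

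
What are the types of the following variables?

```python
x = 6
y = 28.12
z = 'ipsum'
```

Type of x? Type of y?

x is assigned a bare integer (no decimal point), so it is an int; y is assigned a number with a decimal point, so it is a float

int, float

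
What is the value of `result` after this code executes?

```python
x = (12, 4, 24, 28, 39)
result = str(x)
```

x = (12, 4, 24, 28, 39); result = '(12, 4, 24, 28, 39)'

'(12, 4, 24, 28, 39)'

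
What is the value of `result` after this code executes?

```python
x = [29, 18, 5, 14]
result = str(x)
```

x = [29, 18, 5, 14]; result = '[29, 18, 5, 14]'

'[29, 18, 5, 14]'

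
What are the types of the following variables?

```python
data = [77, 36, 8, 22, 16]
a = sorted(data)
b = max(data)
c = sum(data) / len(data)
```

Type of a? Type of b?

sorted() returns list; max of ints returns int

list, int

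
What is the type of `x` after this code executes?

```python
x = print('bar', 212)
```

print() returns None

NoneType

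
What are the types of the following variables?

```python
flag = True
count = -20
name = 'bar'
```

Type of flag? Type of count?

flag is assigned the constant True, which has type bool; count is assigned a bare integer (no decimal point), so it is an int

bool, int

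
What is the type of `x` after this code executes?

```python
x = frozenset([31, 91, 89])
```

frozenset() returns frozenset

frozenset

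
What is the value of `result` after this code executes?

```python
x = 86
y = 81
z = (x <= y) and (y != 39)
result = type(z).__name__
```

x is int; y is int; z is bool; result = 'bool'

'bool'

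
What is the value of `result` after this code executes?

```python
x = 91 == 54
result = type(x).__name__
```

x is bool; result = 'bool'

'bool'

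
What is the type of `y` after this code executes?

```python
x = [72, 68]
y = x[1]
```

Indexing list[int] returns int

int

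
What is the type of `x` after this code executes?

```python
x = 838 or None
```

'or' returns first truthy value

int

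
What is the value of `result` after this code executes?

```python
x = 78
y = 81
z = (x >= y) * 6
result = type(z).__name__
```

x is int; y is int; z is int; result = 'int'

'int'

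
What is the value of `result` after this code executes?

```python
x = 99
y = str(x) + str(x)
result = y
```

x = 99; y = '9999'; result = '9999'

'9999'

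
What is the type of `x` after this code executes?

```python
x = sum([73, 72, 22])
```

sum() of ints returns int

int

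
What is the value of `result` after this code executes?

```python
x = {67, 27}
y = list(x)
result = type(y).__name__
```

x is set; y is list; result = 'list'

'list'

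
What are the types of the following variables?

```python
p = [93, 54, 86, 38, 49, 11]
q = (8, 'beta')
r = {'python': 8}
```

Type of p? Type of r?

p is assigned a list literal (square brackets); r is assigned a dict literal ({key: value})

list, dict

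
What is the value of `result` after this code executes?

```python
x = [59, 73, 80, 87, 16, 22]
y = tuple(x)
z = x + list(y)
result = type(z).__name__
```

x is list; y is tuple; z is list; result = 'list'

'list'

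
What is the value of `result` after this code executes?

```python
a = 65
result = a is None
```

a = 65; result = False

False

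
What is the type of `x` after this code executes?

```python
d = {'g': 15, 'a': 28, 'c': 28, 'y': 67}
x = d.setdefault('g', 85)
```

dict.setdefault() returns the (existing or default) value

int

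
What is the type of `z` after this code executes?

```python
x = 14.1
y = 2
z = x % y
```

float % int = float

float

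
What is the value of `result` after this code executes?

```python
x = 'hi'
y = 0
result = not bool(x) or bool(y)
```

x = 'hi'; y = 0; result = False

False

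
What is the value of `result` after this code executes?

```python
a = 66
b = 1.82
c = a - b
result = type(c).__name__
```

a is int; b is float; c is float; result = 'float'

'float'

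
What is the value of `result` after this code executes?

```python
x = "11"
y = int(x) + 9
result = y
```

x = '11'; y = 20; result = 20

20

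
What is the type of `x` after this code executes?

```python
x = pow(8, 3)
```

pow(int, int) returns int

int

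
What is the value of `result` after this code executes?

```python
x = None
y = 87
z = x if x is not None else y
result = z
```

x = None; y = 87; z = 87; result = 87

87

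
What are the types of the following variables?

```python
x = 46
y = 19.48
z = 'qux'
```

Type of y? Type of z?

y is assigned a number with a decimal point, so it is a float; z is assigned a quoted string literal, so it is a str

float, str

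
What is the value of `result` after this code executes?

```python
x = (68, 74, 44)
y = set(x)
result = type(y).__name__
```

x is tuple; y is set; result = 'set'

'set'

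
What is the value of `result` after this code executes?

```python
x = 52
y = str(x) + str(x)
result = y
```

x = 52; y = '5252'; result = '5252'

'5252'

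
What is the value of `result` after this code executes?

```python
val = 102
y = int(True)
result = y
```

val = 102; y = 1; result = 1

1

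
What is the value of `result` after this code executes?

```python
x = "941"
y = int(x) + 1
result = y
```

x = '941'; y = 942; result = 942

942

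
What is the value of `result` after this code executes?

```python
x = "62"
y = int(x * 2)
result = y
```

x = '62'; y = 6262; result = 6262

6262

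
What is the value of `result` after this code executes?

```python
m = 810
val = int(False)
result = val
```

m = 810; val = 0; result = 0

0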